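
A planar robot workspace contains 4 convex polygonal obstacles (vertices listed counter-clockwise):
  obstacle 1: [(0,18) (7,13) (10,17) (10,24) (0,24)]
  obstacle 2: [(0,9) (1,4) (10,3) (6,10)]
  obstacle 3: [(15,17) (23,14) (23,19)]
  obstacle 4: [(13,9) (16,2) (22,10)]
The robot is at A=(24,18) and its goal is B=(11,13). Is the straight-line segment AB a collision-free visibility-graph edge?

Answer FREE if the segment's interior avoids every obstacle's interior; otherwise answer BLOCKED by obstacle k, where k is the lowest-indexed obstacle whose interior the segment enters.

BLOCKED by obstacle 3

Obstacle 1 [(0,18) (7,13) (10,17) (10,24) (0,24)]:
  edge (0,18)–(7,13): clear
  edge (7,13)–(10,17): clear
  edge (10,17)–(10,24): clear
  edge (10,24)–(0,24): clear
  edge (0,24)–(0,18): clear
  midpoint (35/2,31/2) outside
  → clear
Obstacle 2 [(0,9) (1,4) (10,3) (6,10)]:
  edge (0,9)–(1,4): clear
  edge (1,4)–(10,3): clear
  edge (10,3)–(6,10): clear
  edge (6,10)–(0,9): clear
  midpoint (35/2,31/2) outside
  → clear
Obstacle 3 [(15,17) (23,14) (23,19)]:
  edge (15,17)–(23,14): crosses AB
  edge (23,14)–(23,19): crosses AB
  edge (23,19)–(15,17): clear
  → BLOCKED
Obstacle 4 [(13,9) (16,2) (22,10)]:
  edge (13,9)–(16,2): clear
  edge (16,2)–(22,10): clear
  edge (22,10)–(13,9): clear
  midpoint (35/2,31/2) outside
  → clear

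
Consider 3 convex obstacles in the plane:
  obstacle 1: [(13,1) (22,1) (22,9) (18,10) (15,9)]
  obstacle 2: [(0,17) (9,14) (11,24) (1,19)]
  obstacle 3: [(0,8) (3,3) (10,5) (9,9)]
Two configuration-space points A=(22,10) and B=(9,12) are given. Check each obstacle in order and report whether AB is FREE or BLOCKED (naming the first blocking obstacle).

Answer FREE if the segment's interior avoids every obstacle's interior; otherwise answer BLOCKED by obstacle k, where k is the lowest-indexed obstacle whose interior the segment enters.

Obstacle 1 [(13,1) (22,1) (22,9) (18,10) (15,9)]:
  edge (13,1)–(22,1): clear
  edge (22,1)–(22,9): clear
  edge (22,9)–(18,10): clear
  edge (18,10)–(15,9): clear
  edge (15,9)–(13,1): clear
  midpoint (31/2,11) outside
  → clear
Obstacle 2 [(0,17) (9,14) (11,24) (1,19)]:
  edge (0,17)–(9,14): clear
  edge (9,14)–(11,24): clear
  edge (11,24)–(1,19): clear
  edge (1,19)–(0,17): clear
  midpoint (31/2,11) outside
  → clear
Obstacle 3 [(0,8) (3,3) (10,5) (9,9)]:
  edge (0,8)–(3,3): clear
  edge (3,3)–(10,5): clear
  edge (10,5)–(9,9): clear
  edge (9,9)–(0,8): clear
  midpoint (31/2,11) outside
  → clear

FREE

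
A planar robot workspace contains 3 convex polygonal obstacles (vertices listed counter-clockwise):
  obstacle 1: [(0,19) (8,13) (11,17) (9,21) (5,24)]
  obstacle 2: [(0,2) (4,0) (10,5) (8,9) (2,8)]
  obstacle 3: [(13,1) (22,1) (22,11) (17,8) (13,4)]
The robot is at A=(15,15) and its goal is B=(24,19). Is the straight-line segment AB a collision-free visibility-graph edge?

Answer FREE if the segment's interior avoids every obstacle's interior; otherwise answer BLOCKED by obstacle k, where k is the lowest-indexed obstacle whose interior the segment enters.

Obstacle 1 [(0,19) (8,13) (11,17) (9,21) (5,24)]:
  edge (0,19)–(8,13): clear
  edge (8,13)–(11,17): clear
  edge (11,17)–(9,21): clear
  edge (9,21)–(5,24): clear
  edge (5,24)–(0,19): clear
  midpoint (39/2,17) outside
  → clear
Obstacle 2 [(0,2) (4,0) (10,5) (8,9) (2,8)]:
  edge (0,2)–(4,0): clear
  edge (4,0)–(10,5): clear
  edge (10,5)–(8,9): clear
  edge (8,9)–(2,8): clear
  edge (2,8)–(0,2): clear
  midpoint (39/2,17) outside
  → clear
Obstacle 3 [(13,1) (22,1) (22,11) (17,8) (13,4)]:
  edge (13,1)–(22,1): clear
  edge (22,1)–(22,11): clear
  edge (22,11)–(17,8): clear
  edge (17,8)–(13,4): clear
  edge (13,4)–(13,1): clear
  midpoint (39/2,17) outside
  → clear

FREE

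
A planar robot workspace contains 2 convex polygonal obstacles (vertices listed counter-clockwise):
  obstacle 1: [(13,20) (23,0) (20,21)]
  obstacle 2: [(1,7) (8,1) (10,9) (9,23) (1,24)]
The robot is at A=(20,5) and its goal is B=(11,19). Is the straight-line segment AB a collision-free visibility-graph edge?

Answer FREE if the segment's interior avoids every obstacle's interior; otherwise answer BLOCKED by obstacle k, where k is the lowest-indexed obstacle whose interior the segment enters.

Obstacle 1 [(13,20) (23,0) (20,21)]:
  edge (13,20)–(23,0): clear
  edge (23,0)–(20,21): clear
  edge (20,21)–(13,20): clear
  midpoint (31/2,12) outside
  → clear
Obstacle 2 [(1,7) (8,1) (10,9) (9,23) (1,24)]:
  edge (1,7)–(8,1): clear
  edge (8,1)–(10,9): clear
  edge (10,9)–(9,23): clear
  edge (9,23)–(1,24): clear
  edge (1,24)–(1,7): clear
  midpoint (31/2,12) outside
  → clear

FREE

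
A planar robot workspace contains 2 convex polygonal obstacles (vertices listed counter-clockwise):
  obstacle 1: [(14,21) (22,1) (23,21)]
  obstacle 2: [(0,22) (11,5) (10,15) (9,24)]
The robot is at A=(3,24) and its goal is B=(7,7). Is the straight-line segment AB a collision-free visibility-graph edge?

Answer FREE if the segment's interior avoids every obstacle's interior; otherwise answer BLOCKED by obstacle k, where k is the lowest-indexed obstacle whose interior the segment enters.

Obstacle 1 [(14,21) (22,1) (23,21)]:
  edge (14,21)–(22,1): clear
  edge (22,1)–(23,21): clear
  edge (23,21)–(14,21): clear
  midpoint (5,31/2) outside
  → clear
Obstacle 2 [(0,22) (11,5) (10,15) (9,24)]:
  edge (0,22)–(11,5): crosses AB
  edge (11,5)–(10,15): clear
  edge (10,15)–(9,24): clear
  edge (9,24)–(0,22): crosses AB
  → BLOCKED

BLOCKED by obstacle 2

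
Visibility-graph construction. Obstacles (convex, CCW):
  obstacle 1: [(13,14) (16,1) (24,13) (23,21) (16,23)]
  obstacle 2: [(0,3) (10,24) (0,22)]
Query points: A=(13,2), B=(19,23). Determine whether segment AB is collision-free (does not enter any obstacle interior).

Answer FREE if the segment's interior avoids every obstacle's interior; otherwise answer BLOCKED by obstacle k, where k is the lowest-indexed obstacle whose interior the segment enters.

BLOCKED by obstacle 1

Obstacle 1 [(13,14) (16,1) (24,13) (23,21) (16,23)]:
  edge (13,14)–(16,1): crosses AB
  edge (16,1)–(24,13): clear
  edge (24,13)–(23,21): clear
  edge (23,21)–(16,23): crosses AB
  edge (16,23)–(13,14): clear
  → BLOCKED
Obstacle 2 [(0,3) (10,24) (0,22)]:
  edge (0,3)–(10,24): clear
  edge (10,24)–(0,22): clear
  edge (0,22)–(0,3): clear
  midpoint (16,25/2) outside
  → clear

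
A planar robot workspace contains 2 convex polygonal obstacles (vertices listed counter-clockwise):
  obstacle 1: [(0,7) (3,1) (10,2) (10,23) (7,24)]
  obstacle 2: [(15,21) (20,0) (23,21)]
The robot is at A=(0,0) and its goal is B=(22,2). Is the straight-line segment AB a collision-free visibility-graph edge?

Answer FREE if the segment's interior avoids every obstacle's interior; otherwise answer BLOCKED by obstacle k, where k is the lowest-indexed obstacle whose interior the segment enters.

BLOCKED by obstacle 2

Obstacle 1 [(0,7) (3,1) (10,2) (10,23) (7,24)]:
  edge (0,7)–(3,1): clear
  edge (3,1)–(10,2): clear
  edge (10,2)–(10,23): clear
  edge (10,23)–(7,24): clear
  edge (7,24)–(0,7): clear
  midpoint (11,1) outside
  → clear
Obstacle 2 [(15,21) (20,0) (23,21)]:
  edge (15,21)–(20,0): crosses AB
  edge (20,0)–(23,21): crosses AB
  edge (23,21)–(15,21): clear
  → BLOCKED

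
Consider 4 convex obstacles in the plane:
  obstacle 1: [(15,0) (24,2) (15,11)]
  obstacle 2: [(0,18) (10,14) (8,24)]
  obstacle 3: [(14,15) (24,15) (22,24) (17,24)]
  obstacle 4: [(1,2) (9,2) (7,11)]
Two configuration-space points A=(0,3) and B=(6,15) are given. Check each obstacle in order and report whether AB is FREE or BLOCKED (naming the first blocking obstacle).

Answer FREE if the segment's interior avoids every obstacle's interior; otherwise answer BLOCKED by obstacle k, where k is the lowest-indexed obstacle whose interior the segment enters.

FREE

Obstacle 1 [(15,0) (24,2) (15,11)]:
  edge (15,0)–(24,2): clear
  edge (24,2)–(15,11): clear
  edge (15,11)–(15,0): clear
  midpoint (3,9) outside
  → clear
Obstacle 2 [(0,18) (10,14) (8,24)]:
  edge (0,18)–(10,14): clear
  edge (10,14)–(8,24): clear
  edge (8,24)–(0,18): clear
  midpoint (3,9) outside
  → clear
Obstacle 3 [(14,15) (24,15) (22,24) (17,24)]:
  edge (14,15)–(24,15): clear
  edge (24,15)–(22,24): clear
  edge (22,24)–(17,24): clear
  edge (17,24)–(14,15): clear
  midpoint (3,9) outside
  → clear
Obstacle 4 [(1,2) (9,2) (7,11)]:
  edge (1,2)–(9,2): clear
  edge (9,2)–(7,11): clear
  edge (7,11)–(1,2): clear
  midpoint (3,9) outside
  → clear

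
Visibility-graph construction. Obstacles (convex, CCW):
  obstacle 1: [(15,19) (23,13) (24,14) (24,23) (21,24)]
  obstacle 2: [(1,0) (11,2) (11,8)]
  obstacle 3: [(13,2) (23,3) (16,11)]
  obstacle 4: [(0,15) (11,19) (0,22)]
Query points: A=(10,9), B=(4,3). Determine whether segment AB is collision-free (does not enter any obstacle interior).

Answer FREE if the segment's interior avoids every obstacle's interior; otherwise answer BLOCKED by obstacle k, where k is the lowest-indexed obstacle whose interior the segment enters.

Obstacle 1 [(15,19) (23,13) (24,14) (24,23) (21,24)]:
  edge (15,19)–(23,13): clear
  edge (23,13)–(24,14): clear
  edge (24,14)–(24,23): clear
  edge (24,23)–(21,24): clear
  edge (21,24)–(15,19): clear
  midpoint (7,6) outside
  → clear
Obstacle 2 [(1,0) (11,2) (11,8)]:
  edge (1,0)–(11,2): clear
  edge (11,2)–(11,8): clear
  edge (11,8)–(1,0): clear
  midpoint (7,6) outside
  → clear
Obstacle 3 [(13,2) (23,3) (16,11)]:
  edge (13,2)–(23,3): clear
  edge (23,3)–(16,11): clear
  edge (16,11)–(13,2): clear
  midpoint (7,6) outside
  → clear
Obstacle 4 [(0,15) (11,19) (0,22)]:
  edge (0,15)–(11,19): clear
  edge (11,19)–(0,22): clear
  edge (0,22)–(0,15): clear
  midpoint (7,6) outside
  → clear

FREE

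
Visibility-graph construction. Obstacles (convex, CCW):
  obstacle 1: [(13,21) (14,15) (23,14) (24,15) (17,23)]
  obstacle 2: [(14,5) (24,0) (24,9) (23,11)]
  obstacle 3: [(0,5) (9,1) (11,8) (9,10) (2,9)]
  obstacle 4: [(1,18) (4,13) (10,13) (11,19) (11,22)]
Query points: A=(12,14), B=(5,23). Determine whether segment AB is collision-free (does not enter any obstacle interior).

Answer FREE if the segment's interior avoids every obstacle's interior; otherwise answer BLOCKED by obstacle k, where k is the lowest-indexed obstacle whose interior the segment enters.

Obstacle 1 [(13,21) (14,15) (23,14) (24,15) (17,23)]:
  edge (13,21)–(14,15): clear
  edge (14,15)–(23,14): clear
  edge (23,14)–(24,15): clear
  edge (24,15)–(17,23): clear
  edge (17,23)–(13,21): clear
  midpoint (17/2,37/2) outside
  → clear
Obstacle 2 [(14,5) (24,0) (24,9) (23,11)]:
  edge (14,5)–(24,0): clear
  edge (24,0)–(24,9): clear
  edge (24,9)–(23,11): clear
  edge (23,11)–(14,5): clear
  midpoint (17/2,37/2) outside
  → clear
Obstacle 3 [(0,5) (9,1) (11,8) (9,10) (2,9)]:
  edge (0,5)–(9,1): clear
  edge (9,1)–(11,8): clear
  edge (11,8)–(9,10): clear
  edge (9,10)–(2,9): clear
  edge (2,9)–(0,5): clear
  midpoint (17/2,37/2) outside
  → clear
Obstacle 4 [(1,18) (4,13) (10,13) (11,19) (11,22)]:
  edge (1,18)–(4,13): clear
  edge (4,13)–(10,13): clear
  edge (10,13)–(11,19): crosses AB
  edge (11,19)–(11,22): clear
  edge (11,22)–(1,18): crosses AB
  → BLOCKED

BLOCKED by obstacle 4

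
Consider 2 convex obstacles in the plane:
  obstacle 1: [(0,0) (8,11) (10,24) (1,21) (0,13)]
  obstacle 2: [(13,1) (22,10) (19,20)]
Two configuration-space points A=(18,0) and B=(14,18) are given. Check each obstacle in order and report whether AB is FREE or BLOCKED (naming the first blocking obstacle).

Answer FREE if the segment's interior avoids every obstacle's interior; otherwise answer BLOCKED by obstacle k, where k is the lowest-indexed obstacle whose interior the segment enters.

Obstacle 1 [(0,0) (8,11) (10,24) (1,21) (0,13)]:
  edge (0,0)–(8,11): clear
  edge (8,11)–(10,24): clear
  edge (10,24)–(1,21): clear
  edge (1,21)–(0,13): clear
  edge (0,13)–(0,0): clear
  midpoint (16,9) outside
  → clear
Obstacle 2 [(13,1) (22,10) (19,20)]:
  edge (13,1)–(22,10): crosses AB
  edge (22,10)–(19,20): clear
  edge (19,20)–(13,1): crosses AB
  → BLOCKED

BLOCKED by obstacle 2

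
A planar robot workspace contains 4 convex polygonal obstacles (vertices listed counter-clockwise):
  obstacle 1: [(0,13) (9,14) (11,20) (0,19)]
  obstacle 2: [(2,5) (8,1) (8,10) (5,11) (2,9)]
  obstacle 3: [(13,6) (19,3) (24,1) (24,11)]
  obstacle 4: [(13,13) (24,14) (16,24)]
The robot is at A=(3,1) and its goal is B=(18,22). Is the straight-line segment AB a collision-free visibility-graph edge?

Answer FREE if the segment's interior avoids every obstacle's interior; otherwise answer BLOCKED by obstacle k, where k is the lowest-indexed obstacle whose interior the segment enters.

Obstacle 1 [(0,13) (9,14) (11,20) (0,19)]:
  edge (0,13)–(9,14): clear
  edge (9,14)–(11,20): clear
  edge (11,20)–(0,19): clear
  edge (0,19)–(0,13): clear
  midpoint (21/2,23/2) outside
  → clear
Obstacle 2 [(2,5) (8,1) (8,10) (5,11) (2,9)]:
  edge (2,5)–(8,1): crosses AB
  edge (8,1)–(8,10): crosses AB
  edge (8,10)–(5,11): clear
  edge (5,11)–(2,9): clear
  edge (2,9)–(2,5): clear
  → BLOCKED
Obstacle 3 [(13,6) (19,3) (24,1) (24,11)]:
  edge (13,6)–(19,3): clear
  edge (19,3)–(24,1): clear
  edge (24,1)–(24,11): clear
  edge (24,11)–(13,6): clear
  midpoint (21/2,23/2) outside
  → clear
Obstacle 4 [(13,13) (24,14) (16,24)]:
  edge (13,13)–(24,14): clear
  edge (24,14)–(16,24): crosses AB
  edge (16,24)–(13,13): crosses AB
  → BLOCKED

BLOCKED by obstacle 2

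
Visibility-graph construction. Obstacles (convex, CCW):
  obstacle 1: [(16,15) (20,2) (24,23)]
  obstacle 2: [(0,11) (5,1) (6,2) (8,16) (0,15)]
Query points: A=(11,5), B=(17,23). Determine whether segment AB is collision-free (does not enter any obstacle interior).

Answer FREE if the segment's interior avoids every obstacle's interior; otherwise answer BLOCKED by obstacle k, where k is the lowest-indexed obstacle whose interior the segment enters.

Obstacle 1 [(16,15) (20,2) (24,23)]:
  edge (16,15)–(20,2): clear
  edge (20,2)–(24,23): clear
  edge (24,23)–(16,15): clear
  midpoint (14,14) outside
  → clear
Obstacle 2 [(0,11) (5,1) (6,2) (8,16) (0,15)]:
  edge (0,11)–(5,1): clear
  edge (5,1)–(6,2): clear
  edge (6,2)–(8,16): clear
  edge (8,16)–(0,15): clear
  edge (0,15)–(0,11): clear
  midpoint (14,14) outside
  → clear

FREE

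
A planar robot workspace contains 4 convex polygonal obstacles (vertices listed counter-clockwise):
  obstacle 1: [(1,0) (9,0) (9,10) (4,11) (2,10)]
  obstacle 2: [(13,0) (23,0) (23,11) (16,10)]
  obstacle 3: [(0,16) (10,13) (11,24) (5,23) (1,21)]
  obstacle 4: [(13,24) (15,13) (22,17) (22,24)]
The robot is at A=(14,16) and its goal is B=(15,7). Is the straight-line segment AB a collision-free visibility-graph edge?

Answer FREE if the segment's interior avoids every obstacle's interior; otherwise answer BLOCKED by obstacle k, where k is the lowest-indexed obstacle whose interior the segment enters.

Obstacle 1 [(1,0) (9,0) (9,10) (4,11) (2,10)]:
  edge (1,0)–(9,0): clear
  edge (9,0)–(9,10): clear
  edge (9,10)–(4,11): clear
  edge (4,11)–(2,10): clear
  edge (2,10)–(1,0): clear
  midpoint (29/2,23/2) outside
  → clear
Obstacle 2 [(13,0) (23,0) (23,11) (16,10)]:
  edge (13,0)–(23,0): clear
  edge (23,0)–(23,11): clear
  edge (23,11)–(16,10): clear
  edge (16,10)–(13,0): clear
  midpoint (29/2,23/2) outside
  → clear
Obstacle 3 [(0,16) (10,13) (11,24) (5,23) (1,21)]:
  edge (0,16)–(10,13): clear
  edge (10,13)–(11,24): clear
  edge (11,24)–(5,23): clear
  edge (5,23)–(1,21): clear
  edge (1,21)–(0,16): clear
  midpoint (29/2,23/2) outside
  → clear
Obstacle 4 [(13,24) (15,13) (22,17) (22,24)]:
  edge (13,24)–(15,13): clear
  edge (15,13)–(22,17): clear
  edge (22,17)–(22,24): clear
  edge (22,24)–(13,24): clear
  midpoint (29/2,23/2) outside
  → clear

FREE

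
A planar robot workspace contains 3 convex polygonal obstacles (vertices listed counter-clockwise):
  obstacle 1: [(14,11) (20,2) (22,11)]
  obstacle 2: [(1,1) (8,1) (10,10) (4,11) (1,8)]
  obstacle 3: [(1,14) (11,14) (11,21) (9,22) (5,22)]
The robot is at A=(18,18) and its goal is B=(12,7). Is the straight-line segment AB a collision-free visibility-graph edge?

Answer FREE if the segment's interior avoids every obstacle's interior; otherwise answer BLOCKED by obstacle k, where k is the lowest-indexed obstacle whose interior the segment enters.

BLOCKED by obstacle 1

Obstacle 1 [(14,11) (20,2) (22,11)]:
  edge (14,11)–(20,2): crosses AB
  edge (20,2)–(22,11): clear
  edge (22,11)–(14,11): crosses AB
  → BLOCKED
Obstacle 2 [(1,1) (8,1) (10,10) (4,11) (1,8)]:
  edge (1,1)–(8,1): clear
  edge (8,1)–(10,10): clear
  edge (10,10)–(4,11): clear
  edge (4,11)–(1,8): clear
  edge (1,8)–(1,1): clear
  midpoint (15,25/2) outside
  → clear
Obstacle 3 [(1,14) (11,14) (11,21) (9,22) (5,22)]:
  edge (1,14)–(11,14): clear
  edge (11,14)–(11,21): clear
  edge (11,21)–(9,22): clear
  edge (9,22)–(5,22): clear
  edge (5,22)–(1,14): clear
  midpoint (15,25/2) outside
  → clear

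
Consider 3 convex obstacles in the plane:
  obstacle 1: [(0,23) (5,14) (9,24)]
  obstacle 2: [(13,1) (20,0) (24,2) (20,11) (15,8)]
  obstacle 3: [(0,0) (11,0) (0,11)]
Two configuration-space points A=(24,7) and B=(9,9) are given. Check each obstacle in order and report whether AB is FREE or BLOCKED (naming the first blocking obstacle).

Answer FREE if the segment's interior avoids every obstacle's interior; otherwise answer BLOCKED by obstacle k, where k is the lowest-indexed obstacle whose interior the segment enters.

Obstacle 1 [(0,23) (5,14) (9,24)]:
  edge (0,23)–(5,14): clear
  edge (5,14)–(9,24): clear
  edge (9,24)–(0,23): clear
  midpoint (33/2,8) outside
  → clear
Obstacle 2 [(13,1) (20,0) (24,2) (20,11) (15,8)]:
  edge (13,1)–(20,0): clear
  edge (20,0)–(24,2): clear
  edge (24,2)–(20,11): crosses AB
  edge (20,11)–(15,8): crosses AB
  edge (15,8)–(13,1): clear
  → BLOCKED
Obstacle 3 [(0,0) (11,0) (0,11)]:
  edge (0,0)–(11,0): clear
  edge (11,0)–(0,11): clear
  edge (0,11)–(0,0): clear
  midpoint (33/2,8) outside
  → clear

BLOCKED by obstacle 2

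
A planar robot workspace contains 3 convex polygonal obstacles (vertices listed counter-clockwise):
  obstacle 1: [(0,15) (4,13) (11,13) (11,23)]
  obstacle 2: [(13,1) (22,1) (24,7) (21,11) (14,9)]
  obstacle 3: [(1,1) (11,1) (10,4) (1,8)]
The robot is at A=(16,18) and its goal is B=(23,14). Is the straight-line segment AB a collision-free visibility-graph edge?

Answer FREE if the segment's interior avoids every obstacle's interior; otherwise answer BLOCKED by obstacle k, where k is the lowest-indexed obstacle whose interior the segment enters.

Obstacle 1 [(0,15) (4,13) (11,13) (11,23)]:
  edge (0,15)–(4,13): clear
  edge (4,13)–(11,13): clear
  edge (11,13)–(11,23): clear
  edge (11,23)–(0,15): clear
  midpoint (39/2,16) outside
  → clear
Obstacle 2 [(13,1) (22,1) (24,7) (21,11) (14,9)]:
  edge (13,1)–(22,1): clear
  edge (22,1)–(24,7): clear
  edge (24,7)–(21,11): clear
  edge (21,11)–(14,9): clear
  edge (14,9)–(13,1): clear
  midpoint (39/2,16) outside
  → clear
Obstacle 3 [(1,1) (11,1) (10,4) (1,8)]:
  edge (1,1)–(11,1): clear
  edge (11,1)–(10,4): clear
  edge (10,4)–(1,8): clear
  edge (1,8)–(1,1): clear
  midpoint (39/2,16) outside
  → clear

FREE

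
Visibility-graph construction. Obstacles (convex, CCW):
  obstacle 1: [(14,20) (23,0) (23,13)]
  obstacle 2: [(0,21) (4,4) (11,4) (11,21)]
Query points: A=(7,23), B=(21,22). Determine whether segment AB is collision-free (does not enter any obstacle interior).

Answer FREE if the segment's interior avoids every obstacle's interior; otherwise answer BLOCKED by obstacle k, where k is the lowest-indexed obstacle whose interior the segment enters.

Obstacle 1 [(14,20) (23,0) (23,13)]:
  edge (14,20)–(23,0): clear
  edge (23,0)–(23,13): clear
  edge (23,13)–(14,20): clear
  midpoint (14,45/2) outside
  → clear
Obstacle 2 [(0,21) (4,4) (11,4) (11,21)]:
  edge (0,21)–(4,4): clear
  edge (4,4)–(11,4): clear
  edge (11,4)–(11,21): clear
  edge (11,21)–(0,21): clear
  midpoint (14,45/2) outside
  → clear

FREE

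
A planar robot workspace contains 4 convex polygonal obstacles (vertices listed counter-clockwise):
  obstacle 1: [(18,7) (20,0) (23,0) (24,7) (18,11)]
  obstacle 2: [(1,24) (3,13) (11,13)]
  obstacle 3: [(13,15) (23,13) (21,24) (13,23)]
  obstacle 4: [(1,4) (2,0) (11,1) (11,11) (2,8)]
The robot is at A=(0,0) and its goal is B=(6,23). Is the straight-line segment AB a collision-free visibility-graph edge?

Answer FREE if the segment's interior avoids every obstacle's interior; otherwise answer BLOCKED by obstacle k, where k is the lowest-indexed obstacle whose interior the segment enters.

Obstacle 1 [(18,7) (20,0) (23,0) (24,7) (18,11)]:
  edge (18,7)–(20,0): clear
  edge (20,0)–(23,0): clear
  edge (23,0)–(24,7): clear
  edge (24,7)–(18,11): clear
  edge (18,11)–(18,7): clear
  midpoint (3,23/2) outside
  → clear
Obstacle 2 [(1,24) (3,13) (11,13)]:
  edge (1,24)–(3,13): clear
  edge (3,13)–(11,13): crosses AB
  edge (11,13)–(1,24): crosses AB
  → BLOCKED
Obstacle 3 [(13,15) (23,13) (21,24) (13,23)]:
  edge (13,15)–(23,13): clear
  edge (23,13)–(21,24): clear
  edge (21,24)–(13,23): clear
  edge (13,23)–(13,15): clear
  midpoint (3,23/2) outside
  → clear
Obstacle 4 [(1,4) (2,0) (11,1) (11,11) (2,8)]:
  edge (1,4)–(2,0): crosses AB
  edge (2,0)–(11,1): clear
  edge (11,1)–(11,11): clear
  edge (11,11)–(2,8): crosses AB
  edge (2,8)–(1,4): clear
  → BLOCKED

BLOCKED by obstacle 2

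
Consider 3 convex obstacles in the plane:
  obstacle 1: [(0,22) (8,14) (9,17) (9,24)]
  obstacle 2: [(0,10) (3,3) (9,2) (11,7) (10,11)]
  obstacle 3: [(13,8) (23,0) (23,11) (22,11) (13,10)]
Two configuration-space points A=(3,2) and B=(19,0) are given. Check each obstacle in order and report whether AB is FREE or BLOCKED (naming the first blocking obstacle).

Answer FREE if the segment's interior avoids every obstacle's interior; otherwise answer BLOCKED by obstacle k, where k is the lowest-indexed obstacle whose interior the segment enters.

FREE

Obstacle 1 [(0,22) (8,14) (9,17) (9,24)]:
  edge (0,22)–(8,14): clear
  edge (8,14)–(9,17): clear
  edge (9,17)–(9,24): clear
  edge (9,24)–(0,22): clear
  midpoint (11,1) outside
  → clear
Obstacle 2 [(0,10) (3,3) (9,2) (11,7) (10,11)]:
  edge (0,10)–(3,3): clear
  edge (3,3)–(9,2): clear
  edge (9,2)–(11,7): clear
  edge (11,7)–(10,11): clear
  edge (10,11)–(0,10): clear
  midpoint (11,1) outside
  → clear
Obstacle 3 [(13,8) (23,0) (23,11) (22,11) (13,10)]:
  edge (13,8)–(23,0): clear
  edge (23,0)–(23,11): clear
  edge (23,11)–(22,11): clear
  edge (22,11)–(13,10): clear
  edge (13,10)–(13,8): clear
  midpoint (11,1) outside
  → clear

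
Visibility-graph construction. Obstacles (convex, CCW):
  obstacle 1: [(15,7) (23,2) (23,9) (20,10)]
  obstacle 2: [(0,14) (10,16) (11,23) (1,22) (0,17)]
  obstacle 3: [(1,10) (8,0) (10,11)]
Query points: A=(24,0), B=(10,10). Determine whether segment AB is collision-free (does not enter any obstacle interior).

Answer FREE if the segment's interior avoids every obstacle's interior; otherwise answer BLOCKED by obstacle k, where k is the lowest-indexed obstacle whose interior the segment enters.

FREE

Obstacle 1 [(15,7) (23,2) (23,9) (20,10)]:
  edge (15,7)–(23,2): clear
  edge (23,2)–(23,9): clear
  edge (23,9)–(20,10): clear
  edge (20,10)–(15,7): clear
  midpoint (17,5) outside
  → clear
Obstacle 2 [(0,14) (10,16) (11,23) (1,22) (0,17)]:
  edge (0,14)–(10,16): clear
  edge (10,16)–(11,23): clear
  edge (11,23)–(1,22): clear
  edge (1,22)–(0,17): clear
  edge (0,17)–(0,14): clear
  midpoint (17,5) outside
  → clear
Obstacle 3 [(1,10) (8,0) (10,11)]:
  edge (1,10)–(8,0): clear
  edge (8,0)–(10,11): clear
  edge (10,11)–(1,10): clear
  midpoint (17,5) outside
  → clear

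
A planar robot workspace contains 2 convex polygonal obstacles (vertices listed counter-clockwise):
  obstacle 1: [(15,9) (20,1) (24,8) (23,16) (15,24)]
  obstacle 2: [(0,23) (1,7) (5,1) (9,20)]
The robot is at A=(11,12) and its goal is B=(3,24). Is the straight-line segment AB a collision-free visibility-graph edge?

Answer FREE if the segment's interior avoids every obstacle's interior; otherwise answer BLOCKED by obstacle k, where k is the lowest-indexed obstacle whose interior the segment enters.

BLOCKED by obstacle 2

Obstacle 1 [(15,9) (20,1) (24,8) (23,16) (15,24)]:
  edge (15,9)–(20,1): clear
  edge (20,1)–(24,8): clear
  edge (24,8)–(23,16): clear
  edge (23,16)–(15,24): clear
  edge (15,24)–(15,9): clear
  midpoint (7,18) outside
  → clear
Obstacle 2 [(0,23) (1,7) (5,1) (9,20)]:
  edge (0,23)–(1,7): clear
  edge (1,7)–(5,1): clear
  edge (5,1)–(9,20): crosses AB
  edge (9,20)–(0,23): crosses AB
  → BLOCKED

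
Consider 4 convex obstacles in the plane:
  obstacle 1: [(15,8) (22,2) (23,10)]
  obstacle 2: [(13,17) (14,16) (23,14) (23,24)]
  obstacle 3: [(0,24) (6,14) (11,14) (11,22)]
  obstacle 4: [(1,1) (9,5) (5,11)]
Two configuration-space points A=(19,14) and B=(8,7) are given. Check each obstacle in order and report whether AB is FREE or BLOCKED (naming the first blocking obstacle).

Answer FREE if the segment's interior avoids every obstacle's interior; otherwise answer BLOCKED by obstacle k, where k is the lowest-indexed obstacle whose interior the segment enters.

FREE

Obstacle 1 [(15,8) (22,2) (23,10)]:
  edge (15,8)–(22,2): clear
  edge (22,2)–(23,10): clear
  edge (23,10)–(15,8): clear
  midpoint (27/2,21/2) outside
  → clear
Obstacle 2 [(13,17) (14,16) (23,14) (23,24)]:
  edge (13,17)–(14,16): clear
  edge (14,16)–(23,14): clear
  edge (23,14)–(23,24): clear
  edge (23,24)–(13,17): clear
  midpoint (27/2,21/2) outside
  → clear
Obstacle 3 [(0,24) (6,14) (11,14) (11,22)]:
  edge (0,24)–(6,14): clear
  edge (6,14)–(11,14): clear
  edge (11,14)–(11,22): clear
  edge (11,22)–(0,24): clear
  midpoint (27/2,21/2) outside
  → clear
Obstacle 4 [(1,1) (9,5) (5,11)]:
  edge (1,1)–(9,5): clear
  edge (9,5)–(5,11): clear
  edge (5,11)–(1,1): clear
  midpoint (27/2,21/2) outside
  → clear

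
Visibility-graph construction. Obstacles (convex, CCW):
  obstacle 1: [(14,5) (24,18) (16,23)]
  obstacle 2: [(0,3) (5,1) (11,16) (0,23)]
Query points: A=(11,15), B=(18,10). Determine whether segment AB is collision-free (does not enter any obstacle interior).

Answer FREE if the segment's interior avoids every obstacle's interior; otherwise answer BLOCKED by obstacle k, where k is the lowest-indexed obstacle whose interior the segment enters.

Obstacle 1 [(14,5) (24,18) (16,23)]:
  edge (14,5)–(24,18): crosses AB
  edge (24,18)–(16,23): clear
  edge (16,23)–(14,5): crosses AB
  → BLOCKED
Obstacle 2 [(0,3) (5,1) (11,16) (0,23)]:
  edge (0,3)–(5,1): clear
  edge (5,1)–(11,16): clear
  edge (11,16)–(0,23): clear
  edge (0,23)–(0,3): clear
  midpoint (29/2,25/2) outside
  → clear

BLOCKED by obstacle 1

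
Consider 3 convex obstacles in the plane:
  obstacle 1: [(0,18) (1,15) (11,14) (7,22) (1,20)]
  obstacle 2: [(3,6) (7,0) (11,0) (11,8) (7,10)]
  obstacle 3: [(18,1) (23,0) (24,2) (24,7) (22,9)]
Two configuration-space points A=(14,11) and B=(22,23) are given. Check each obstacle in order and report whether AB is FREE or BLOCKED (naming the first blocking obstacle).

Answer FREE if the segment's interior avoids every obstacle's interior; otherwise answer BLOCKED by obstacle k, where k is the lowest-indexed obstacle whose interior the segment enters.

FREE

Obstacle 1 [(0,18) (1,15) (11,14) (7,22) (1,20)]:
  edge (0,18)–(1,15): clear
  edge (1,15)–(11,14): clear
  edge (11,14)–(7,22): clear
  edge (7,22)–(1,20): clear
  edge (1,20)–(0,18): clear
  midpoint (18,17) outside
  → clear
Obstacle 2 [(3,6) (7,0) (11,0) (11,8) (7,10)]:
  edge (3,6)–(7,0): clear
  edge (7,0)–(11,0): clear
  edge (11,0)–(11,8): clear
  edge (11,8)–(7,10): clear
  edge (7,10)–(3,6): clear
  midpoint (18,17) outside
  → clear
Obstacle 3 [(18,1) (23,0) (24,2) (24,7) (22,9)]:
  edge (18,1)–(23,0): clear
  edge (23,0)–(24,2): clear
  edge (24,2)–(24,7): clear
  edge (24,7)–(22,9): clear
  edge (22,9)–(18,1): clear
  midpoint (18,17) outside
  → clear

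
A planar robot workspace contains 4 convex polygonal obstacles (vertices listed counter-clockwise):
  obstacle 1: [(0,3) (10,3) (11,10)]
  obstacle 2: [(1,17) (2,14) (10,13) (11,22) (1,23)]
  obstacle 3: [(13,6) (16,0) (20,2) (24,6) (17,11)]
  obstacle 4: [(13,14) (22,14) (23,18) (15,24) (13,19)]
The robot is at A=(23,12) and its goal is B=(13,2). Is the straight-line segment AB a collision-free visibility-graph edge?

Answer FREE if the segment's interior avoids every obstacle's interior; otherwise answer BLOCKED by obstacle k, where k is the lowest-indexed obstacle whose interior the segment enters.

BLOCKED by obstacle 3

Obstacle 1 [(0,3) (10,3) (11,10)]:
  edge (0,3)–(10,3): clear
  edge (10,3)–(11,10): clear
  edge (11,10)–(0,3): clear
  midpoint (18,7) outside
  → clear
Obstacle 2 [(1,17) (2,14) (10,13) (11,22) (1,23)]:
  edge (1,17)–(2,14): clear
  edge (2,14)–(10,13): clear
  edge (10,13)–(11,22): clear
  edge (11,22)–(1,23): clear
  edge (1,23)–(1,17): clear
  midpoint (18,7) outside
  → clear
Obstacle 3 [(13,6) (16,0) (20,2) (24,6) (17,11)]:
  edge (13,6)–(16,0): crosses AB
  edge (16,0)–(20,2): clear
  edge (20,2)–(24,6): clear
  edge (24,6)–(17,11): crosses AB
  edge (17,11)–(13,6): clear
  → BLOCKED
Obstacle 4 [(13,14) (22,14) (23,18) (15,24) (13,19)]:
  edge (13,14)–(22,14): clear
  edge (22,14)–(23,18): clear
  edge (23,18)–(15,24): clear
  edge (15,24)–(13,19): clear
  edge (13,19)–(13,14): clear
  midpoint (18,7) outside
  → clear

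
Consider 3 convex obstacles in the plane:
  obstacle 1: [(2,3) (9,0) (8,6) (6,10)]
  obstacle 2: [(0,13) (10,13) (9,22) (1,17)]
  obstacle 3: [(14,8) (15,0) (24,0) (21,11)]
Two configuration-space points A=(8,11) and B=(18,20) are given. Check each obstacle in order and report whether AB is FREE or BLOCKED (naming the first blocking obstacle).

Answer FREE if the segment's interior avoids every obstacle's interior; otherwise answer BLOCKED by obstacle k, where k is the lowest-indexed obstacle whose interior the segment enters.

Obstacle 1 [(2,3) (9,0) (8,6) (6,10)]:
  edge (2,3)–(9,0): clear
  edge (9,0)–(8,6): clear
  edge (8,6)–(6,10): clear
  edge (6,10)–(2,3): clear
  midpoint (13,31/2) outside
  → clear
Obstacle 2 [(0,13) (10,13) (9,22) (1,17)]:
  edge (0,13)–(10,13): clear
  edge (10,13)–(9,22): clear
  edge (9,22)–(1,17): clear
  edge (1,17)–(0,13): clear
  midpoint (13,31/2) outside
  → clear
Obstacle 3 [(14,8) (15,0) (24,0) (21,11)]:
  edge (14,8)–(15,0): clear
  edge (15,0)–(24,0): clear
  edge (24,0)–(21,11): clear
  edge (21,11)–(14,8): clear
  midpoint (13,31/2) outside
  → clear

FREE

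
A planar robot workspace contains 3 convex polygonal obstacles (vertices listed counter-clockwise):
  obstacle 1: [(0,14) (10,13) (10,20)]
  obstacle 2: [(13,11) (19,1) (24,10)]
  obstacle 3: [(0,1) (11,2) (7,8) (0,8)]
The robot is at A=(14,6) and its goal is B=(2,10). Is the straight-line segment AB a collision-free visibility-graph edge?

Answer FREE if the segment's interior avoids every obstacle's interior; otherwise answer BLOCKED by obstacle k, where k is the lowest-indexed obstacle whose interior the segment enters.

Obstacle 1 [(0,14) (10,13) (10,20)]:
  edge (0,14)–(10,13): clear
  edge (10,13)–(10,20): clear
  edge (10,20)–(0,14): clear
  midpoint (8,8) outside
  → clear
Obstacle 2 [(13,11) (19,1) (24,10)]:
  edge (13,11)–(19,1): clear
  edge (19,1)–(24,10): clear
  edge (24,10)–(13,11): clear
  midpoint (8,8) outside
  → clear
Obstacle 3 [(0,1) (11,2) (7,8) (0,8)]:
  edge (0,1)–(11,2): clear
  edge (11,2)–(7,8): clear
  edge (7,8)–(0,8): clear
  edge (0,8)–(0,1): clear
  midpoint (8,8) outside
  → clear

FREE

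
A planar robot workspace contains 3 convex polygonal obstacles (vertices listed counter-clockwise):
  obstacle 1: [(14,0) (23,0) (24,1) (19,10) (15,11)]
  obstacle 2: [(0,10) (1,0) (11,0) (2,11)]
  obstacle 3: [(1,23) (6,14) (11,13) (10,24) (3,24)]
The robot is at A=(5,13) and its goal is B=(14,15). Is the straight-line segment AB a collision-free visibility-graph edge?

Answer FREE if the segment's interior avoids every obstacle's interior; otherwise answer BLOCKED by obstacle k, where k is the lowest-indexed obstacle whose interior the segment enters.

BLOCKED by obstacle 3

Obstacle 1 [(14,0) (23,0) (24,1) (19,10) (15,11)]:
  edge (14,0)–(23,0): clear
  edge (23,0)–(24,1): clear
  edge (24,1)–(19,10): clear
  edge (19,10)–(15,11): clear
  edge (15,11)–(14,0): clear
  midpoint (19/2,14) outside
  → clear
Obstacle 2 [(0,10) (1,0) (11,0) (2,11)]:
  edge (0,10)–(1,0): clear
  edge (1,0)–(11,0): clear
  edge (11,0)–(2,11): clear
  edge (2,11)–(0,10): clear
  midpoint (19/2,14) outside
  → clear
Obstacle 3 [(1,23) (6,14) (11,13) (10,24) (3,24)]:
  edge (1,23)–(6,14): clear
  edge (6,14)–(11,13): crosses AB
  edge (11,13)–(10,24): crosses AB
  edge (10,24)–(3,24): clear
  edge (3,24)–(1,23): clear
  → BLOCKED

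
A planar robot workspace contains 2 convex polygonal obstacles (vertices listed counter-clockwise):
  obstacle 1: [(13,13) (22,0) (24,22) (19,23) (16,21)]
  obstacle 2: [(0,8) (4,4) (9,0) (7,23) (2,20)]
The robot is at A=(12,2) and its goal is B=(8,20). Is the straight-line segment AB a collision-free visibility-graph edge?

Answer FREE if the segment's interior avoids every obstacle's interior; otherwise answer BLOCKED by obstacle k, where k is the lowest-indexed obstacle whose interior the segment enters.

Obstacle 1 [(13,13) (22,0) (24,22) (19,23) (16,21)]:
  edge (13,13)–(22,0): clear
  edge (22,0)–(24,22): clear
  edge (24,22)–(19,23): clear
  edge (19,23)–(16,21): clear
  edge (16,21)–(13,13): clear
  midpoint (10,11) outside
  → clear
Obstacle 2 [(0,8) (4,4) (9,0) (7,23) (2,20)]:
  edge (0,8)–(4,4): clear
  edge (4,4)–(9,0): clear
  edge (9,0)–(7,23): clear
  edge (7,23)–(2,20): clear
  edge (2,20)–(0,8): clear
  midpoint (10,11) outside
  → clear

FREE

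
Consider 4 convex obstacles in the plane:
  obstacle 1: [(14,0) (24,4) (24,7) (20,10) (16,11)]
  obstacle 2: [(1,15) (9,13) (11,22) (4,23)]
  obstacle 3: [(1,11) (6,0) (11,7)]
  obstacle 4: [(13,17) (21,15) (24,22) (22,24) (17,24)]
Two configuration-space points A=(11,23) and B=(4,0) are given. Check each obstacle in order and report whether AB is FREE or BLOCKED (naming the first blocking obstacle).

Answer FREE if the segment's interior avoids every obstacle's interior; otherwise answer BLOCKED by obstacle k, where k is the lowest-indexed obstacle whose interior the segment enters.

BLOCKED by obstacle 2

Obstacle 1 [(14,0) (24,4) (24,7) (20,10) (16,11)]:
  edge (14,0)–(24,4): clear
  edge (24,4)–(24,7): clear
  edge (24,7)–(20,10): clear
  edge (20,10)–(16,11): clear
  edge (16,11)–(14,0): clear
  midpoint (15/2,23/2) outside
  → clear
Obstacle 2 [(1,15) (9,13) (11,22) (4,23)]:
  edge (1,15)–(9,13): crosses AB
  edge (9,13)–(11,22): clear
  edge (11,22)–(4,23): crosses AB
  edge (4,23)–(1,15): clear
  → BLOCKED
Obstacle 3 [(1,11) (6,0) (11,7)]:
  edge (1,11)–(6,0): crosses AB
  edge (6,0)–(11,7): clear
  edge (11,7)–(1,11): crosses AB
  → BLOCKED
Obstacle 4 [(13,17) (21,15) (24,22) (22,24) (17,24)]:
  edge (13,17)–(21,15): clear
  edge (21,15)–(24,22): clear
  edge (24,22)–(22,24): clear
  edge (22,24)–(17,24): clear
  edge (17,24)–(13,17): clear
  midpoint (15/2,23/2) outside
  → clear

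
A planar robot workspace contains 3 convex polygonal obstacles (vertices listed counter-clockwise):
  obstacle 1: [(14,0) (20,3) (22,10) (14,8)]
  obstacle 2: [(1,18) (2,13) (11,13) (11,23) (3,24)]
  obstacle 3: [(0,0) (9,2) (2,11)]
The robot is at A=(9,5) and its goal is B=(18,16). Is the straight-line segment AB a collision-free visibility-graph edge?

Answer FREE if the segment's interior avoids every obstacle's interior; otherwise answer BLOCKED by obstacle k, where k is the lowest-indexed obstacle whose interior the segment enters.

FREE

Obstacle 1 [(14,0) (20,3) (22,10) (14,8)]:
  edge (14,0)–(20,3): clear
  edge (20,3)–(22,10): clear
  edge (22,10)–(14,8): clear
  edge (14,8)–(14,0): clear
  midpoint (27/2,21/2) outside
  → clear
Obstacle 2 [(1,18) (2,13) (11,13) (11,23) (3,24)]:
  edge (1,18)–(2,13): clear
  edge (2,13)–(11,13): clear
  edge (11,13)–(11,23): clear
  edge (11,23)–(3,24): clear
  edge (3,24)–(1,18): clear
  midpoint (27/2,21/2) outside
  → clear
Obstacle 3 [(0,0) (9,2) (2,11)]:
  edge (0,0)–(9,2): clear
  edge (9,2)–(2,11): clear
  edge (2,11)–(0,0): clear
  midpoint (27/2,21/2) outside
  → clear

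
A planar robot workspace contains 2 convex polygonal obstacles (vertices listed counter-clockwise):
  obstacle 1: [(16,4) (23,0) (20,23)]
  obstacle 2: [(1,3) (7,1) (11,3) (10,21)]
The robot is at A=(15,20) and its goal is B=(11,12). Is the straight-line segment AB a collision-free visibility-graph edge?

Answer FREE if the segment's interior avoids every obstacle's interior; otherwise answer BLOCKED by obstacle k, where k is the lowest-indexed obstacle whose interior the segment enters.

Obstacle 1 [(16,4) (23,0) (20,23)]:
  edge (16,4)–(23,0): clear
  edge (23,0)–(20,23): clear
  edge (20,23)–(16,4): clear
  midpoint (13,16) outside
  → clear
Obstacle 2 [(1,3) (7,1) (11,3) (10,21)]:
  edge (1,3)–(7,1): clear
  edge (7,1)–(11,3): clear
  edge (11,3)–(10,21): clear
  edge (10,21)–(1,3): clear
  midpoint (13,16) outside
  → clear

FREE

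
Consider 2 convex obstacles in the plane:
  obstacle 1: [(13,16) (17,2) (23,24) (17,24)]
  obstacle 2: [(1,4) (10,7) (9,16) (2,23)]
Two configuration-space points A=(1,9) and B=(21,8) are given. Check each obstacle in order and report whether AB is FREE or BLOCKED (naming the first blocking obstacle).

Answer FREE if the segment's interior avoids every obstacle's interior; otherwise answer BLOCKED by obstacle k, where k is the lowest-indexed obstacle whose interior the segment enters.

Obstacle 1 [(13,16) (17,2) (23,24) (17,24)]:
  edge (13,16)–(17,2): crosses AB
  edge (17,2)–(23,24): crosses AB
  edge (23,24)–(17,24): clear
  edge (17,24)–(13,16): clear
  → BLOCKED
Obstacle 2 [(1,4) (10,7) (9,16) (2,23)]:
  edge (1,4)–(10,7): clear
  edge (10,7)–(9,16): crosses AB
  edge (9,16)–(2,23): clear
  edge (2,23)–(1,4): crosses AB
  → BLOCKED

BLOCKED by obstacle 1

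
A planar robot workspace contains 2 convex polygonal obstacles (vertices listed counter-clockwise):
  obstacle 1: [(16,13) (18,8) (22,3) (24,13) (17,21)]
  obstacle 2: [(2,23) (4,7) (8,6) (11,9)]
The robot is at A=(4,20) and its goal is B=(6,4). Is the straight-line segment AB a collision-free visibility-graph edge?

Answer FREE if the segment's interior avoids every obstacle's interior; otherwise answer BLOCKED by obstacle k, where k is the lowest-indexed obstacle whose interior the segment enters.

BLOCKED by obstacle 2

Obstacle 1 [(16,13) (18,8) (22,3) (24,13) (17,21)]:
  edge (16,13)–(18,8): clear
  edge (18,8)–(22,3): clear
  edge (22,3)–(24,13): clear
  edge (24,13)–(17,21): clear
  edge (17,21)–(16,13): clear
  midpoint (5,12) outside
  → clear
Obstacle 2 [(2,23) (4,7) (8,6) (11,9)]:
  edge (2,23)–(4,7): clear
  edge (4,7)–(8,6): crosses AB
  edge (8,6)–(11,9): clear
  edge (11,9)–(2,23): crosses AB
  → BLOCKED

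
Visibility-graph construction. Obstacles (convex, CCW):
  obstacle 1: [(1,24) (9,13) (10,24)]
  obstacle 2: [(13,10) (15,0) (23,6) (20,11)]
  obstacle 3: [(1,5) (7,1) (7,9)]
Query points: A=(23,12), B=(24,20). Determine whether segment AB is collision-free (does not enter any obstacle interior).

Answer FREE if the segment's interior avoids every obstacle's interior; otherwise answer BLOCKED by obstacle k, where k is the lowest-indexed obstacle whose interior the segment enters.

Obstacle 1 [(1,24) (9,13) (10,24)]:
  edge (1,24)–(9,13): clear
  edge (9,13)–(10,24): clear
  edge (10,24)–(1,24): clear
  midpoint (47/2,16) outside
  → clear
Obstacle 2 [(13,10) (15,0) (23,6) (20,11)]:
  edge (13,10)–(15,0): clear
  edge (15,0)–(23,6): clear
  edge (23,6)–(20,11): clear
  edge (20,11)–(13,10): clear
  midpoint (47/2,16) outside
  → clear
Obstacle 3 [(1,5) (7,1) (7,9)]:
  edge (1,5)–(7,1): clear
  edge (7,1)–(7,9): clear
  edge (7,9)–(1,5): clear
  midpoint (47/2,16) outside
  → clear

FREE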